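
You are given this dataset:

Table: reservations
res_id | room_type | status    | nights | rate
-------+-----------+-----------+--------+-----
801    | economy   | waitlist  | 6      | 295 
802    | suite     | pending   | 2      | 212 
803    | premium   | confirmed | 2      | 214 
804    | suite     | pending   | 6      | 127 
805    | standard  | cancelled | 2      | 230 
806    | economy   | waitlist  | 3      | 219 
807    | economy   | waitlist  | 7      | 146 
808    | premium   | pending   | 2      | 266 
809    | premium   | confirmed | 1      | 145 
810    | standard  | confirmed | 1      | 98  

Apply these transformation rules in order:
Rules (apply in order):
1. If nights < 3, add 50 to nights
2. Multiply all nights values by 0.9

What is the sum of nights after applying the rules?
298.8

Step 1: Apply Rule 1 - Add 50 to records with nights < 3
  - 6 records affected: 10 + (6 × 50) = 310
  - Unaffected records: 22
  - Sum after Rule 1: 332
Step 2: Apply Rule 2 - Multiply all by 0.9
  - 332 × 0.9 = 298.8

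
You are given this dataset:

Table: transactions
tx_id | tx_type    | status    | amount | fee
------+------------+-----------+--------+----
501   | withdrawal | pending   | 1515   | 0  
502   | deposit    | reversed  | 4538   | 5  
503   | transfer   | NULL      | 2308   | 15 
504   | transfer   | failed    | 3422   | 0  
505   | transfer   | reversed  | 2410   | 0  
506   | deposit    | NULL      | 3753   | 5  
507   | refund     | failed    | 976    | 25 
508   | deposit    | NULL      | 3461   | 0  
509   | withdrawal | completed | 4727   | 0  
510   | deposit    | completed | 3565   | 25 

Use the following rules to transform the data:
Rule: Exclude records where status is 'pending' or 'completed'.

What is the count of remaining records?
7

Step 1: Count records to exclude
  - 1 (pending) + 2 (completed) = 3 records
Step 2: Total records: 10
Step 3: Remaining = 10 - 3 = 7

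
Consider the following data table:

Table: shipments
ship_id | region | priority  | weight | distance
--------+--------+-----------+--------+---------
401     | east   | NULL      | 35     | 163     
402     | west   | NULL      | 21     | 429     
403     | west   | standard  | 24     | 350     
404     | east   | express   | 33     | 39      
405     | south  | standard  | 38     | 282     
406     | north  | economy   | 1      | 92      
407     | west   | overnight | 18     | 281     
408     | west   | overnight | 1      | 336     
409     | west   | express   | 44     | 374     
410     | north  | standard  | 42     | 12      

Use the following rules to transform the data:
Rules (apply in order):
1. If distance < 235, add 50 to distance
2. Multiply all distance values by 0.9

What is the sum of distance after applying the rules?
2302.2

Step 1: Apply Rule 1 - Add 50 to records with distance < 235
  - 4 records affected: 306 + (4 × 50) = 506
  - Unaffected records: 2052
  - Sum after Rule 1: 2558
Step 2: Apply Rule 2 - Multiply all by 0.9
  - 2558 × 0.9 = 2302.2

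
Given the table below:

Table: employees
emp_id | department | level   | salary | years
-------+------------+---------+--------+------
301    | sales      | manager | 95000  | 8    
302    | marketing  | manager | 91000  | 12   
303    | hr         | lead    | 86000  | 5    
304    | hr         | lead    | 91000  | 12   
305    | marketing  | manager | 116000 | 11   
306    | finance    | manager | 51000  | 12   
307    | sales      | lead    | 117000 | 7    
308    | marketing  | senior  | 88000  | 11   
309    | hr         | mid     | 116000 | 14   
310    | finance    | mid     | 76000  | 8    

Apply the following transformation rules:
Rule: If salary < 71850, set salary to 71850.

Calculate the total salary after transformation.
947850

Step 1: 1 records have salary < 71850
Step 2: These records originally summed to 51000
Step 3: After setting to minimum: 1 × 71850 = 71850
Step 4: Unaffected records sum: 876000
Step 5: Final sum = 71850 + 876000 = 947850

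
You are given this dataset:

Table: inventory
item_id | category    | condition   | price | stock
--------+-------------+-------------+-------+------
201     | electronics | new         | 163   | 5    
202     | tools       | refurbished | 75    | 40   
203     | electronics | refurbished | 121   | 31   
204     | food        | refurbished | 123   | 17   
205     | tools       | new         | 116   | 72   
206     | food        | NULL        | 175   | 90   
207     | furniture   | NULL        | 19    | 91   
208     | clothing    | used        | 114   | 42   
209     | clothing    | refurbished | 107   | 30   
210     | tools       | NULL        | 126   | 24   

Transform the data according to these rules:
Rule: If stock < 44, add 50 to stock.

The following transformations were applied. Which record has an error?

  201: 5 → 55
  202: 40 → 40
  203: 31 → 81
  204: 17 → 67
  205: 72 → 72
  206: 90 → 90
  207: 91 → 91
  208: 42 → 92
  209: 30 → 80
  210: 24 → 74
Record 202 has an error. The correct transformed value should be 90, not 40.

Step 1: Check each record against the rule
Step 2: Record 202 has stock = 40
Step 3: Since 40 < 44, the bonus should have been applied
Step 4: Correct value = 90, but claimed value = 40
Conclusion: Record 202 has the error.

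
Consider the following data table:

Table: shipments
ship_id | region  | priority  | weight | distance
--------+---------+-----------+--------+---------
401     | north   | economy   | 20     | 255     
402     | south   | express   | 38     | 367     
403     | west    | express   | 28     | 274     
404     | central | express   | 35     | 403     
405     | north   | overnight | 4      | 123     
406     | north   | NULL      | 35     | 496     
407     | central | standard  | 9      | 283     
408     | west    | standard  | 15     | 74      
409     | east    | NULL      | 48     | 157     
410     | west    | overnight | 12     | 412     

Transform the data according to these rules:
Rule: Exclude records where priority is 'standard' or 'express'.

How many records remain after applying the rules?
5

Step 1: Count records to exclude
  - 2 (standard) + 3 (express) = 5 records
Step 2: Total records: 10
Step 3: Remaining = 10 - 5 = 5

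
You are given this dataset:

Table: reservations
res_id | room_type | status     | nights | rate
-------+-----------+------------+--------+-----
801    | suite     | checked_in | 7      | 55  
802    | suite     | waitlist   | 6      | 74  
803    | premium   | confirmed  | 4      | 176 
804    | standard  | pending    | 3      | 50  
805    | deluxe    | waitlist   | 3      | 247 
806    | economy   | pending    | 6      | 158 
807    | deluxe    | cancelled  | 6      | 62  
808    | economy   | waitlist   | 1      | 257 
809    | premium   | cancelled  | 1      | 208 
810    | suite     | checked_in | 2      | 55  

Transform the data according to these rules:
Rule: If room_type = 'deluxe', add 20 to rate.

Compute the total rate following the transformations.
1382

Step 1: Count records where room_type = 'deluxe': 2
Step 2: Total bonus added: 2 × 20 = 40
Step 3: Original sum of rate: 1342
Step 4: Final sum = 1342 + 40 = 1382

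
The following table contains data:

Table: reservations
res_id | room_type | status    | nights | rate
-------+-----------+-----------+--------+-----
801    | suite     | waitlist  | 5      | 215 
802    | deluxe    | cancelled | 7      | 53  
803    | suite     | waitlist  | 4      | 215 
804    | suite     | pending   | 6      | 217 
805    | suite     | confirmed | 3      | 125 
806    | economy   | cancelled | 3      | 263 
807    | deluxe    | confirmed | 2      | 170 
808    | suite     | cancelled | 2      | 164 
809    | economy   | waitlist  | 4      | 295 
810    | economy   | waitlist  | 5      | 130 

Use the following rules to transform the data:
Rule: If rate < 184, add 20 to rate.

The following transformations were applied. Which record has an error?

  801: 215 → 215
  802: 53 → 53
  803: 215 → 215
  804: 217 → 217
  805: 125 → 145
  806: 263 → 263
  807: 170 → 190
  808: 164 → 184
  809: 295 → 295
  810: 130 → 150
Record 802 has an error. The correct transformed value should be 73, not 53.

Step 1: Check each record against the rule
Step 2: Record 802 has rate = 53
Step 3: Since 53 < 184, the bonus should have been applied
Step 4: Correct value = 73, but claimed value = 53
Conclusion: Record 802 has the error.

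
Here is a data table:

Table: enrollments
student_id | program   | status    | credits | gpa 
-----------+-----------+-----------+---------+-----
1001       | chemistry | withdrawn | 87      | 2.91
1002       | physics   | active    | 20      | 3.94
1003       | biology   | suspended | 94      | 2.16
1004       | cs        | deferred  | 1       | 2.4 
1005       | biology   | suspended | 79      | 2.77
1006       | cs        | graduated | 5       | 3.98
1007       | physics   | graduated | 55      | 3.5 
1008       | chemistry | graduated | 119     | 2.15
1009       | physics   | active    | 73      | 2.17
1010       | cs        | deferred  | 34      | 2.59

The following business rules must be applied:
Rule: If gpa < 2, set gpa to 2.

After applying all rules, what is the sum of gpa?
28.57

Step 1: 0 records have gpa < 2
Step 2: These records originally summed to 0
Step 3: After setting to minimum: 0 × 2 = 0
Step 4: Unaffected records sum: 28.57
Step 5: Final sum = 0 + 28.57 = 28.57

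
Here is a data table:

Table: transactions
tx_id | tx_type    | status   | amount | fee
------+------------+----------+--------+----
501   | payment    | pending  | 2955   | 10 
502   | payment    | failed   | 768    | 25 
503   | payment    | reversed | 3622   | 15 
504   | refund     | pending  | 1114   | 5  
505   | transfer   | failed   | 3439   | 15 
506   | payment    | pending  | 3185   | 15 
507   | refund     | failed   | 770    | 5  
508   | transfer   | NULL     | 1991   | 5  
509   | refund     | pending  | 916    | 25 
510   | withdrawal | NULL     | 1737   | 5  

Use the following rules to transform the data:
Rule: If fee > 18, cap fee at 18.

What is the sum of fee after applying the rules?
111

Step 1: 2 records have fee > 18
Step 2: These records originally summed to 50
Step 3: After capping: 2 × 18 = 36
Step 4: Unaffected records sum: 75
Step 5: Final sum = 36 + 75 = 111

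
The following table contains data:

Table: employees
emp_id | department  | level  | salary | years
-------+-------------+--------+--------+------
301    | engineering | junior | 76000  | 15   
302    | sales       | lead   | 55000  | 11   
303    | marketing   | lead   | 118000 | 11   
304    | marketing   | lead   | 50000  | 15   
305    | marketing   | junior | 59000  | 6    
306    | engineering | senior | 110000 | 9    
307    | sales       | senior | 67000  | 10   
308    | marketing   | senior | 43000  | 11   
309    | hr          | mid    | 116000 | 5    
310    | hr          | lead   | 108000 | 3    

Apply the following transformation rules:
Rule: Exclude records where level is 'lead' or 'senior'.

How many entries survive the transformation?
3

Step 1: Count records to exclude
  - 4 (lead) + 3 (senior) = 7 records
Step 2: Total records: 10
Step 3: Remaining = 10 - 7 = 3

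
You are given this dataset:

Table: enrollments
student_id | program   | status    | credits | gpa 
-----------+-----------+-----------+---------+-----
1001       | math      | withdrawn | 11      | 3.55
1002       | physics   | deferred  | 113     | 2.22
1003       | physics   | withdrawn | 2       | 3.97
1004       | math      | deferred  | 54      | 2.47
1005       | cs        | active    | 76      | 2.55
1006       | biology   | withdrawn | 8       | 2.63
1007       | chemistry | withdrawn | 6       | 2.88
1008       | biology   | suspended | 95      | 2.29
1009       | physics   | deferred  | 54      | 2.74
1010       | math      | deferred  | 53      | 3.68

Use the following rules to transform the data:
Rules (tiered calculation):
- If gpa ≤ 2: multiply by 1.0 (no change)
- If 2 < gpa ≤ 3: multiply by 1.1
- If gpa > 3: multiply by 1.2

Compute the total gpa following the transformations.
33.0

Step 1: Tier 1 (gpa ≤ 2): 0 records, sum = 0 × 1.0 = 0.0
Step 2: Tier 2 (2 < gpa ≤ 3): 7 records, sum = 17.78 × 1.1 = 19.56
Step 3: Tier 3 (gpa > 3): 3 records, sum = 11.2 × 1.2 = 13.44
Step 4: Final sum = 0.0 + 19.56 + 13.44 = 33.0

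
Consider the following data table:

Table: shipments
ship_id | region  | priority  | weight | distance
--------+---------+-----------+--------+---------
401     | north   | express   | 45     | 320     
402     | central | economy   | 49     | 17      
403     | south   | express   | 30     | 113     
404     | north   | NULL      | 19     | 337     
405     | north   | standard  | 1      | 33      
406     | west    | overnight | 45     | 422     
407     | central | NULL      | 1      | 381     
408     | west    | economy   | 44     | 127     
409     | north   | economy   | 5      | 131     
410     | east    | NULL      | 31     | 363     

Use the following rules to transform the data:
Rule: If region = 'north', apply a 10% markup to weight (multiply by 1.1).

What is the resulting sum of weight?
277.0

Step 1: Records with region = 'north' have total weight = 70
Step 2: Apply multiplier: 70 × 1.1 = 77.0
Step 3: Other records total: 200
Step 4: Final sum = 77.0 + 200 = 277.0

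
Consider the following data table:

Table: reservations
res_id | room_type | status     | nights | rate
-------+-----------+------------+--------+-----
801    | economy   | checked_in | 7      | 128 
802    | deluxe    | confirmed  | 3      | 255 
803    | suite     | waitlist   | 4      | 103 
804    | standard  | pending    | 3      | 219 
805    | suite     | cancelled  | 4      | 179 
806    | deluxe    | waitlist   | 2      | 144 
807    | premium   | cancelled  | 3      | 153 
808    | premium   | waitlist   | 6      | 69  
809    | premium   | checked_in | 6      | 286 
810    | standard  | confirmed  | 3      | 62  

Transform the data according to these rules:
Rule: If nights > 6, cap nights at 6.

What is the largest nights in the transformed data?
6

Step 1: Original maximum nights = 7
Step 2: Apply cap at 6
Step 3: 1 records had nights > 6 and were capped
Step 4: Maximum after transformation = 6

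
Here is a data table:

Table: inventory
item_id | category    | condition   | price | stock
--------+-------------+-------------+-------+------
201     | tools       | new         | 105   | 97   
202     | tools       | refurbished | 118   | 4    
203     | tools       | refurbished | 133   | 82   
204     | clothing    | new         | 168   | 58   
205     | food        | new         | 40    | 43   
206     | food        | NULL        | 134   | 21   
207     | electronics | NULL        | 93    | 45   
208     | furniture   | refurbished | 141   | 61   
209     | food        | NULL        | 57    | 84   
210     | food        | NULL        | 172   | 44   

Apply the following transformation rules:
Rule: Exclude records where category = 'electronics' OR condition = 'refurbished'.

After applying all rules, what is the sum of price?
676

Step 1: Find records where category = 'electronics' OR condition = 'refurbished'
Step 2: 4 records match, summing to 485
Step 3: Original sum: 1161
Step 4: Remaining sum = 1161 - 485 = 676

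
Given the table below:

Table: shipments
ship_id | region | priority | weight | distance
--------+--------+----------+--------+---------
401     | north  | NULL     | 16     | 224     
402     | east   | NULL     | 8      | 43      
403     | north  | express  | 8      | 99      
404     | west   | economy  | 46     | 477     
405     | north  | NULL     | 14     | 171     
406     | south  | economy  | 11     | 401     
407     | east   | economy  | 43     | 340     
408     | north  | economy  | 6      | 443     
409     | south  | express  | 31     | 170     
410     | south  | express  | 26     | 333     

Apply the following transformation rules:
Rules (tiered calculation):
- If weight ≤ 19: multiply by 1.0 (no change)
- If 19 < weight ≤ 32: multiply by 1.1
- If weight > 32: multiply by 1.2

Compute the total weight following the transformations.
232.5

Step 1: Tier 1 (weight ≤ 19): 6 records, sum = 63 × 1.0 = 63.0
Step 2: Tier 2 (19 < weight ≤ 32): 2 records, sum = 57 × 1.1 = 62.7
Step 3: Tier 3 (weight > 32): 2 records, sum = 89 × 1.2 = 106.8
Step 4: Final sum = 63.0 + 62.7 + 106.8 = 232.5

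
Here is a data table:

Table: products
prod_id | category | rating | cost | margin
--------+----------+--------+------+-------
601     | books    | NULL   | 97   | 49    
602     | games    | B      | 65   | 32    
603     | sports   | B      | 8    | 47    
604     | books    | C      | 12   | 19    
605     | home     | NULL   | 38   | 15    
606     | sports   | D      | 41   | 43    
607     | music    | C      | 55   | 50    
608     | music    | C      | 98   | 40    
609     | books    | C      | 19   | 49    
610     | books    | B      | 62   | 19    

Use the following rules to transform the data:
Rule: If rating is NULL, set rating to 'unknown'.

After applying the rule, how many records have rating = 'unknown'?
2

Step 1: Count records where rating IS NULL
Step 2: Found 2 records with NULL rating
Step 3: These records will have rating set to 'unknown'
Step 4: Records already having rating = 'unknown': 0
Step 5: Answer: 2 + 0 = 2 records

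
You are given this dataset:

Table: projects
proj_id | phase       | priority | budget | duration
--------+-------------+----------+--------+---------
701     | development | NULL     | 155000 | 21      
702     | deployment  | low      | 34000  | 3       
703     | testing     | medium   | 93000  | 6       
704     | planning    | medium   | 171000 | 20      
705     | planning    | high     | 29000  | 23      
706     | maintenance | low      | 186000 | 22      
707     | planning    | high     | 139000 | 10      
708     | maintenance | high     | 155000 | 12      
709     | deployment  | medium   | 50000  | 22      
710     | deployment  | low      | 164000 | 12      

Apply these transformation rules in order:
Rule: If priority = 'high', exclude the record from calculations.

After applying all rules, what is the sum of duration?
106

Step 1: Identify records where priority = 'high'
Step 2: The excluded records sum to 45
Step 3: Original total duration = 151
Step 4: Remaining total = 151 - 45 = 106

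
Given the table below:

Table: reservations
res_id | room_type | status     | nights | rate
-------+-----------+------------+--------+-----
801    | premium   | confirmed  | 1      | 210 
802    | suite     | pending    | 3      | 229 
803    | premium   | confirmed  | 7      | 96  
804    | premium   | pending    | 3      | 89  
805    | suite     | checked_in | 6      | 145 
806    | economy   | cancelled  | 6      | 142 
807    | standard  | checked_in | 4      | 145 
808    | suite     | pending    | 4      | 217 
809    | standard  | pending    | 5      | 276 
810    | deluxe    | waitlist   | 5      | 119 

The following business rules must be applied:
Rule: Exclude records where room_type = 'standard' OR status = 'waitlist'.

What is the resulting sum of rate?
1128

Step 1: Find records where room_type = 'standard' OR status = 'waitlist'
Step 2: 3 records match, summing to 540
Step 3: Original sum: 1668
Step 4: Remaining sum = 1668 - 540 = 1128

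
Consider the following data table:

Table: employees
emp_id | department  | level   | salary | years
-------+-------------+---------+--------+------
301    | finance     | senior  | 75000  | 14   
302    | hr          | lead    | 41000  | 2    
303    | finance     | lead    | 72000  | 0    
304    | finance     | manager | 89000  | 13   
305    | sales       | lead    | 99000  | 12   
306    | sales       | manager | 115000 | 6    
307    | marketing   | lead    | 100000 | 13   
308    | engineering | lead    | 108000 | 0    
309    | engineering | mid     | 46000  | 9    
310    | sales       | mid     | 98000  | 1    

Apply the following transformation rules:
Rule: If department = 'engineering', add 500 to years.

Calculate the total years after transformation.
1070

Step 1: Count records where department = 'engineering': 2
Step 2: Total bonus added: 2 × 500 = 1000
Step 3: Original sum of years: 70
Step 4: Final sum = 70 + 1000 = 1070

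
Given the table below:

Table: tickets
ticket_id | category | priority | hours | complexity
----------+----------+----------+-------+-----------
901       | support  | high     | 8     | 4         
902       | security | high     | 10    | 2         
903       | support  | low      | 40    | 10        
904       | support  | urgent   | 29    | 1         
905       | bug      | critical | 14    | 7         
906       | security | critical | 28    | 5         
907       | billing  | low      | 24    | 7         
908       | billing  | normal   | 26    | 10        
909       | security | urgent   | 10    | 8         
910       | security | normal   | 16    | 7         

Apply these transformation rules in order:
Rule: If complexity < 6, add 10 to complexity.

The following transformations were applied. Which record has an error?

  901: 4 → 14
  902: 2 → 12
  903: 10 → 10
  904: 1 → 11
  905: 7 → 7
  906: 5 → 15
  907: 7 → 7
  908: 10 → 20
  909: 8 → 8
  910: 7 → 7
Record 908 has an error. The correct transformed value should be 10, not 20.

Step 1: Check each record against the rule
Step 2: Record 908 has complexity = 10
Step 3: Since 10 >= 6, the bonus should not have been applied
Step 4: Correct value = 10, but claimed value = 20
Conclusion: Record 908 has the error.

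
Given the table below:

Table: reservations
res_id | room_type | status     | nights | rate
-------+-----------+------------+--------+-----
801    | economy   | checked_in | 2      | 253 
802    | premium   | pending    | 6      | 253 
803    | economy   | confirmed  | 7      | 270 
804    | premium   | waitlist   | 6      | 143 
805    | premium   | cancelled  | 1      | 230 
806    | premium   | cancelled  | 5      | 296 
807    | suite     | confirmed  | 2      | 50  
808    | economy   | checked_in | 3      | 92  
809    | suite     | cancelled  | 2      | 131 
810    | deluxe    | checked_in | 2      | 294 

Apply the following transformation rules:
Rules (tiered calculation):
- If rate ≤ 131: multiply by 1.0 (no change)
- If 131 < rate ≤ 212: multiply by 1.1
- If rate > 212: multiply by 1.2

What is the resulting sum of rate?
2345.5

Step 1: Tier 1 (rate ≤ 131): 3 records, sum = 273 × 1.0 = 273.0
Step 2: Tier 2 (131 < rate ≤ 212): 1 records, sum = 143 × 1.1 = 157.3
Step 3: Tier 3 (rate > 212): 6 records, sum = 1596 × 1.2 = 1915.2
Step 4: Final sum = 273.0 + 157.3 + 1915.2 = 2345.5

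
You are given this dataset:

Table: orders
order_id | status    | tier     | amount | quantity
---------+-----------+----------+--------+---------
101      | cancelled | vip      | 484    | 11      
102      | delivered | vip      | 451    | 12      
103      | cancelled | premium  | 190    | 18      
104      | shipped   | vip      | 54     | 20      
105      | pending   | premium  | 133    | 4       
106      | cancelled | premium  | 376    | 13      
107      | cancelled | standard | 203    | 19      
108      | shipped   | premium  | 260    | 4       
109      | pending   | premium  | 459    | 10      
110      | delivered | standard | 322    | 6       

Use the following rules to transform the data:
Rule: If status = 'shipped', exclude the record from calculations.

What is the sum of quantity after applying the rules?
93

Step 1: Identify records where status = 'shipped'
Step 2: The excluded records sum to 24
Step 3: Original total quantity = 117
Step 4: Remaining total = 117 - 24 = 93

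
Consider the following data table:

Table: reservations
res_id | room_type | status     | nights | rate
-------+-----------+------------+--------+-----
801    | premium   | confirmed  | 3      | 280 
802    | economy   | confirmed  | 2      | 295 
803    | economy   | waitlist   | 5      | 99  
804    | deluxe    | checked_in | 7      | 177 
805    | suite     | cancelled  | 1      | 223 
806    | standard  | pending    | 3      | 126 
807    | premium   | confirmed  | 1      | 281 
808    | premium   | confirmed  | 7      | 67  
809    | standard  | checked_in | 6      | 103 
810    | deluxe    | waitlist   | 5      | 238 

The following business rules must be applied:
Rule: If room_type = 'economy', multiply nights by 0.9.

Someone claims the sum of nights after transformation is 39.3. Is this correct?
Yes, the result is correct.

Step 1: Calculate the correct sum after transformation
Step 2: Apply multiplier 0.9 to records where room_type = 'economy'
Step 3: Correct result = 39.3
Step 4: Claimed result = 39.3
Step 5: 39.3 = 39.3 ✓
Conclusion: The claimed result is correct.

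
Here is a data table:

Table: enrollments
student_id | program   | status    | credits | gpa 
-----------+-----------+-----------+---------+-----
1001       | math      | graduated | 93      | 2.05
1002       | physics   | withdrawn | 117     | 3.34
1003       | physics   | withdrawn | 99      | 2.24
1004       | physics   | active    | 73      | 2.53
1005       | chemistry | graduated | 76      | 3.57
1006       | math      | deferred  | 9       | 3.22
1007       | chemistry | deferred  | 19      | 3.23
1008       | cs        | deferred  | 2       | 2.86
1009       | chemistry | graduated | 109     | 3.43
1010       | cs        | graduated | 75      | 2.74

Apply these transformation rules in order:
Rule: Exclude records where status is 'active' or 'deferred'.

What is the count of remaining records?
6

Step 1: Count records to exclude
  - 1 (active) + 3 (deferred) = 4 records
Step 2: Total records: 10
Step 3: Remaining = 10 - 4 = 6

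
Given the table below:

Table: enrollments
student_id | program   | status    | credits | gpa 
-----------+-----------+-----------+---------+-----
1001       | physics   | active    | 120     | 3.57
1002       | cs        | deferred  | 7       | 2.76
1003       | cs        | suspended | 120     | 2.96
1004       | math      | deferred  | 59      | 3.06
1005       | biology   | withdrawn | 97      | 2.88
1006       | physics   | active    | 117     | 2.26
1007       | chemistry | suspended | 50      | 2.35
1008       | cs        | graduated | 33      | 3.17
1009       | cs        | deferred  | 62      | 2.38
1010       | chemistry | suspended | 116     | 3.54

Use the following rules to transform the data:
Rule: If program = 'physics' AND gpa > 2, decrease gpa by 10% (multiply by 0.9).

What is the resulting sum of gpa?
28.35

Step 1: Find records where program = 'physics' AND gpa > 2
Step 2: 2 records match, summing to 5.83
Step 3: After multiplier: 5.83 × 0.9 = 5.25
Step 4: Unaffected records sum: 23.1
Step 5: Final sum = 5.25 + 23.1 = 28.35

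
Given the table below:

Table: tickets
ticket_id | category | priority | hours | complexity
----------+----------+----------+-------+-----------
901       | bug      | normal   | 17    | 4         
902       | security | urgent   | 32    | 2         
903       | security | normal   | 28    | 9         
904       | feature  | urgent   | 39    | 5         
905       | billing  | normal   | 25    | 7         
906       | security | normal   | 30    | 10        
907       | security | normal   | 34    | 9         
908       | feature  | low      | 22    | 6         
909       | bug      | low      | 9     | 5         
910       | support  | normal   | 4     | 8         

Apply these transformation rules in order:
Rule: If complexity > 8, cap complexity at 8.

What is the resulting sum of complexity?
61

Step 1: 3 records have complexity > 8
Step 2: These records originally summed to 28
Step 3: After capping: 3 × 8 = 24
Step 4: Unaffected records sum: 37
Step 5: Final sum = 24 + 37 = 61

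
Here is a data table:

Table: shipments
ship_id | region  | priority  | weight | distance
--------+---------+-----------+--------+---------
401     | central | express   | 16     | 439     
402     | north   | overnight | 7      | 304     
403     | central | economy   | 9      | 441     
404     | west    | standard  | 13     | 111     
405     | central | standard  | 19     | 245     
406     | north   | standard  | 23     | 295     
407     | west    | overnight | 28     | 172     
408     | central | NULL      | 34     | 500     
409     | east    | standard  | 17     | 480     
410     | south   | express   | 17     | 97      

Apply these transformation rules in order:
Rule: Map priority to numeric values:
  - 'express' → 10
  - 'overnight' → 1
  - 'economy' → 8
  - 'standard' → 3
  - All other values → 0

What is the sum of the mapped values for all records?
42

Step 1: Apply mapping to each record
Step 2: Count by status:
  'express': 2 records × 10 = 20
  'overnight': 2 records × 1 = 2
  'economy': 1 records × 8 = 8
  'standard': 4 records × 3 = 12
Step 3: Sum all mapped values = 42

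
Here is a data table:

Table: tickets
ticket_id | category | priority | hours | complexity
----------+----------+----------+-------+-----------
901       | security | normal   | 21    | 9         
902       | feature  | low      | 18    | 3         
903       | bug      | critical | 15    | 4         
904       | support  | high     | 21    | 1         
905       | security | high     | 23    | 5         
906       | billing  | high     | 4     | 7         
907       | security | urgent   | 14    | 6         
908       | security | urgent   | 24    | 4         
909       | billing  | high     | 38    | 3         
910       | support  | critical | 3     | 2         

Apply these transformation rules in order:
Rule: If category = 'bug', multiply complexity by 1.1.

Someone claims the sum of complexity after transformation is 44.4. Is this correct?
Yes, the result is correct.

Step 1: Calculate the correct sum after transformation
Step 2: Apply multiplier 1.1 to records where category = 'bug'
Step 3: Correct result = 44.4
Step 4: Claimed result = 44.4
Step 5: 44.4 = 44.4 ✓
Conclusion: The claimed result is correct.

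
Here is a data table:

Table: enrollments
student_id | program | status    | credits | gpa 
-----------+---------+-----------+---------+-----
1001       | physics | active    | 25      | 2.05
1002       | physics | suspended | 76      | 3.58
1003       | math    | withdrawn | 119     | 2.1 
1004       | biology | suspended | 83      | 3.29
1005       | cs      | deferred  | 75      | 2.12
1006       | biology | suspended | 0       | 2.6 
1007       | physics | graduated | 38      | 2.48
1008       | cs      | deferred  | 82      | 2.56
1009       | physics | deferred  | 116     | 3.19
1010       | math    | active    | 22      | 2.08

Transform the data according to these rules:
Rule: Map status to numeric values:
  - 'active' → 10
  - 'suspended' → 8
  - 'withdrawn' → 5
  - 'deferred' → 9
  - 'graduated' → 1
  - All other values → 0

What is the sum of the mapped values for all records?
77

Step 1: Apply mapping to each record
Step 2: Count by status:
  'active': 2 records × 10 = 20
  'suspended': 3 records × 8 = 24
  'withdrawn': 1 records × 5 = 5
  'deferred': 3 records × 9 = 27
  'graduated': 1 records × 1 = 1
Step 3: Sum all mapped values = 77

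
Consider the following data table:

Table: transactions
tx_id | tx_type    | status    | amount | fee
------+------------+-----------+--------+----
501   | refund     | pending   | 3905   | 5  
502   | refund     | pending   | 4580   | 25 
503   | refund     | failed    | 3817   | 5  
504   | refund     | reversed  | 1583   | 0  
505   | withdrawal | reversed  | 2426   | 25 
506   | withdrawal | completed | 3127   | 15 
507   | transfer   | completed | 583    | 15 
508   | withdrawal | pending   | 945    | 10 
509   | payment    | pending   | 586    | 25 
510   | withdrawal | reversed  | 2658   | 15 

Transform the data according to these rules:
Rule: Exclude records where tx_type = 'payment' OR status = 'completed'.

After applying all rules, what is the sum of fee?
85

Step 1: Find records where tx_type = 'payment' OR status = 'completed'
Step 2: 3 records match, summing to 55
Step 3: Original sum: 140
Step 4: Remaining sum = 140 - 55 = 85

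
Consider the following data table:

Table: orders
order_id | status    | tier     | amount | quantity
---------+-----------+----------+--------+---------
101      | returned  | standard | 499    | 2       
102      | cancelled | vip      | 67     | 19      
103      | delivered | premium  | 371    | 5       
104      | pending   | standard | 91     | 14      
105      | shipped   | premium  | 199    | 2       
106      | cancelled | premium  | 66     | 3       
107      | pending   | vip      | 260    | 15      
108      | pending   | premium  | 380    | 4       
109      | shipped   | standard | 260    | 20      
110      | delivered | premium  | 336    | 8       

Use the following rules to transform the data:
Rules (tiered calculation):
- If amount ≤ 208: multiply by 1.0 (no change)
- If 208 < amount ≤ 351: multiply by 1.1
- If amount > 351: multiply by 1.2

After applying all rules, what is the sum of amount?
2864.6

Step 1: Tier 1 (amount ≤ 208): 4 records, sum = 423 × 1.0 = 423.0
Step 2: Tier 2 (208 < amount ≤ 351): 3 records, sum = 856 × 1.1 = 941.6
Step 3: Tier 3 (amount > 351): 3 records, sum = 1250 × 1.2 = 1500.0
Step 4: Final sum = 423.0 + 941.6 + 1500.0 = 2864.6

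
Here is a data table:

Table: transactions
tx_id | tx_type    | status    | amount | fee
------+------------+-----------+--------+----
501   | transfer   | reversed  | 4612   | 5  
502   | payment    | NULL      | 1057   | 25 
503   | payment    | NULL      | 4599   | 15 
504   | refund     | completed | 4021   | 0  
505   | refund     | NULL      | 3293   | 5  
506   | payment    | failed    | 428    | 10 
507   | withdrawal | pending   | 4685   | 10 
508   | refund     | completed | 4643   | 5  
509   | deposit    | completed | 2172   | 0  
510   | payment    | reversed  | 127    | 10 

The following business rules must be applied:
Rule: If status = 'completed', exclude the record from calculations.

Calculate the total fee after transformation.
80

Step 1: Identify records where status = 'completed'
Step 2: The excluded records sum to 5
Step 3: Original total fee = 85
Step 4: Remaining total = 85 - 5 = 80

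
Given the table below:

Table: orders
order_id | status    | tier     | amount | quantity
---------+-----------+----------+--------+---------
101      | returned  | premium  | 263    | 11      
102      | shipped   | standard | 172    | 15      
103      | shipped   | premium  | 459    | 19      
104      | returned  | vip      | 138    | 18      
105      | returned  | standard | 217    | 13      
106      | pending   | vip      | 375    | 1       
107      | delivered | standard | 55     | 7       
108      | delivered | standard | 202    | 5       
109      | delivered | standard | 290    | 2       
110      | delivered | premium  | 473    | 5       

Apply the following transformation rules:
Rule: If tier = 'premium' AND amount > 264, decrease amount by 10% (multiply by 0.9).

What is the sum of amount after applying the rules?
2550.8

Step 1: Find records where tier = 'premium' AND amount > 264
Step 2: 2 records match, summing to 932
Step 3: After multiplier: 932 × 0.9 = 838.8
Step 4: Unaffected records sum: 1712
Step 5: Final sum = 838.8 + 1712 = 2550.8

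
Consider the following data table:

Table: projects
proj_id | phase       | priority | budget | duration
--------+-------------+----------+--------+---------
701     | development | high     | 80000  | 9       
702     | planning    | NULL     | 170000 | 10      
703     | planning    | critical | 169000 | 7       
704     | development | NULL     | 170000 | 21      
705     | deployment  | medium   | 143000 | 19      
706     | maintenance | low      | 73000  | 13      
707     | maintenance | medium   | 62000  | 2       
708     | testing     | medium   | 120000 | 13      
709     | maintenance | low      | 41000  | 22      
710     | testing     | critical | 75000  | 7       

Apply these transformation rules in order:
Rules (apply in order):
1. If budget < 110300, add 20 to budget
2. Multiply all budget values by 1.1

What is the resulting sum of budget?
1213410.0

Step 1: Apply Rule 1 - Add 20 to records with budget < 110300
  - 5 records affected: 331000 + (5 × 20) = 331100
  - Unaffected records: 772000
  - Sum after Rule 1: 1103100
Step 2: Apply Rule 2 - Multiply all by 1.1
  - 1103100 × 1.1 = 1213410.0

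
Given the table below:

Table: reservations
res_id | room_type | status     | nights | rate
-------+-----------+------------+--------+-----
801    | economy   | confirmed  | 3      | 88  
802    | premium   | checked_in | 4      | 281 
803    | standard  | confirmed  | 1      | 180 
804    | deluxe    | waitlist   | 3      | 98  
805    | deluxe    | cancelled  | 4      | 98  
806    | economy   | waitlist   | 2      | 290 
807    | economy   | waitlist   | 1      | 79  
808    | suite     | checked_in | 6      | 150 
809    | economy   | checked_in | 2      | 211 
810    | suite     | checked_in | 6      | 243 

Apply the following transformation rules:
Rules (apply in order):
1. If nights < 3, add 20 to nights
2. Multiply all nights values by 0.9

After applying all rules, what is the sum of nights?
100.8

Step 1: Apply Rule 1 - Add 20 to records with nights < 3
  - 4 records affected: 6 + (4 × 20) = 86
  - Unaffected records: 26
  - Sum after Rule 1: 112
Step 2: Apply Rule 2 - Multiply all by 0.9
  - 112 × 0.9 = 100.8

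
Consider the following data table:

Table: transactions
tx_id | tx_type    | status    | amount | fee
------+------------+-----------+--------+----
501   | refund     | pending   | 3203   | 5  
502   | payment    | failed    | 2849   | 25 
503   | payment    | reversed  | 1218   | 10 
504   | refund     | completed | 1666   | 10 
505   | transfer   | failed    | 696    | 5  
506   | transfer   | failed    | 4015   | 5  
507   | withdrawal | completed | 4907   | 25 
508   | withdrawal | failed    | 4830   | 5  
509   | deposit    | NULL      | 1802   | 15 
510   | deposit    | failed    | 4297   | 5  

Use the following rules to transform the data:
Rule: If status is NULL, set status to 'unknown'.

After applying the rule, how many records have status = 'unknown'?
1

Step 1: Count records where status IS NULL
Step 2: Found 1 records with NULL status
Step 3: These records will have status set to 'unknown'
Step 4: Records already having status = 'unknown': 0
Step 5: Answer: 1 + 0 = 1 records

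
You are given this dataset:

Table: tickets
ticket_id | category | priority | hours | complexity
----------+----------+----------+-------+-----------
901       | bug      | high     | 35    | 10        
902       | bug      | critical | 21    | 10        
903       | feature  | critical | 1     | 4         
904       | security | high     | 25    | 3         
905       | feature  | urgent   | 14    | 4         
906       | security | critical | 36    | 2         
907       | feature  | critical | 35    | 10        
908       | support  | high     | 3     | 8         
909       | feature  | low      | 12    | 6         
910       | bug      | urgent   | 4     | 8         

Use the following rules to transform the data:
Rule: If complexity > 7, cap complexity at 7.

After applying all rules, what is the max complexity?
7

Step 1: Original maximum complexity = 10
Step 2: Apply cap at 7
Step 3: 5 records had complexity > 7 and were capped
Step 4: Maximum after transformation = 7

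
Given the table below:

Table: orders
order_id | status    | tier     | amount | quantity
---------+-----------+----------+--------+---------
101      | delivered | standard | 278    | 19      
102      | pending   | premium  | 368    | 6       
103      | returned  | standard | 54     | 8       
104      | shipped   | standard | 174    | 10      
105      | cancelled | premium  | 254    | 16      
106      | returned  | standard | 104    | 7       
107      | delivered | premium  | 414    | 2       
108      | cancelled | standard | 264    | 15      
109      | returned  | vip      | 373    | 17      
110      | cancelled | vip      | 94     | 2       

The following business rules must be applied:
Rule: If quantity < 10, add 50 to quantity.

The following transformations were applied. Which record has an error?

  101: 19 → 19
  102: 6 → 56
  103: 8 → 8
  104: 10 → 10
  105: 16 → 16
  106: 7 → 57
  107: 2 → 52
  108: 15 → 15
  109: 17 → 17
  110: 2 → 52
Record 103 has an error. The correct transformed value should be 58, not 8.

Step 1: Check each record against the rule
Step 2: Record 103 has quantity = 8
Step 3: Since 8 < 10, the bonus should have been applied
Step 4: Correct value = 58, but claimed value = 8
Conclusion: Record 103 has the error.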